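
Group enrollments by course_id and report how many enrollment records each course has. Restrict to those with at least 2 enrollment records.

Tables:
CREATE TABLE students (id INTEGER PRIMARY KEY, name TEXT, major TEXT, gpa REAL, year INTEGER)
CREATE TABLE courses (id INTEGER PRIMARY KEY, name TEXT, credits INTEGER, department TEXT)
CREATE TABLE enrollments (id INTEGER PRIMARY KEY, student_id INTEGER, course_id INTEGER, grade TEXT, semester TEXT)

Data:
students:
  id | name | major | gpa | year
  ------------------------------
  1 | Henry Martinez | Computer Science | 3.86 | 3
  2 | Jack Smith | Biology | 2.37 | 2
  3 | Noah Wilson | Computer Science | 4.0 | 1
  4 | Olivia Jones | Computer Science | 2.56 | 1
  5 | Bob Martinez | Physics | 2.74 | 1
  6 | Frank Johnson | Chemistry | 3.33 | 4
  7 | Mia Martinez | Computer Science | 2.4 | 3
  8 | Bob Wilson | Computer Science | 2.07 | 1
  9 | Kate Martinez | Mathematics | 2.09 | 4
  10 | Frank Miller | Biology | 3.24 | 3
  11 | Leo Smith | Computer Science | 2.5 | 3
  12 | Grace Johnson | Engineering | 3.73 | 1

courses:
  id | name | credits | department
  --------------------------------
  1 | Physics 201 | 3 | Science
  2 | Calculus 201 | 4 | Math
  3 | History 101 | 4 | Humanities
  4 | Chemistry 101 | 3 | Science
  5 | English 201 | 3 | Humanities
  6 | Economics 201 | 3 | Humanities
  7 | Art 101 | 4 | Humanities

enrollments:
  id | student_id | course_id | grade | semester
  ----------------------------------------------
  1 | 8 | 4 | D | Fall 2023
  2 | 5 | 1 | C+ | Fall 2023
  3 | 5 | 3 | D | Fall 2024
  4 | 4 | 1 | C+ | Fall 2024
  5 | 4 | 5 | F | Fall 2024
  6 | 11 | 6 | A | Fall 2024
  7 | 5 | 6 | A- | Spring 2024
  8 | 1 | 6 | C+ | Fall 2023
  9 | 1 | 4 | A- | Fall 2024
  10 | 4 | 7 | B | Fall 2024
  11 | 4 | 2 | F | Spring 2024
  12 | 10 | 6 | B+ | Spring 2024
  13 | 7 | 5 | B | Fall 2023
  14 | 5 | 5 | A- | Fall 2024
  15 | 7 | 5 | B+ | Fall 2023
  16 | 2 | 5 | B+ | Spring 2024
SELECT course_id, COUNT(*) AS enrollment_count FROM enrollments GROUP BY course_id HAVING COUNT(*) >= 2

Execution result:
course_id | enrollment_count
1 | 2
4 | 2
5 | 5
6 | 4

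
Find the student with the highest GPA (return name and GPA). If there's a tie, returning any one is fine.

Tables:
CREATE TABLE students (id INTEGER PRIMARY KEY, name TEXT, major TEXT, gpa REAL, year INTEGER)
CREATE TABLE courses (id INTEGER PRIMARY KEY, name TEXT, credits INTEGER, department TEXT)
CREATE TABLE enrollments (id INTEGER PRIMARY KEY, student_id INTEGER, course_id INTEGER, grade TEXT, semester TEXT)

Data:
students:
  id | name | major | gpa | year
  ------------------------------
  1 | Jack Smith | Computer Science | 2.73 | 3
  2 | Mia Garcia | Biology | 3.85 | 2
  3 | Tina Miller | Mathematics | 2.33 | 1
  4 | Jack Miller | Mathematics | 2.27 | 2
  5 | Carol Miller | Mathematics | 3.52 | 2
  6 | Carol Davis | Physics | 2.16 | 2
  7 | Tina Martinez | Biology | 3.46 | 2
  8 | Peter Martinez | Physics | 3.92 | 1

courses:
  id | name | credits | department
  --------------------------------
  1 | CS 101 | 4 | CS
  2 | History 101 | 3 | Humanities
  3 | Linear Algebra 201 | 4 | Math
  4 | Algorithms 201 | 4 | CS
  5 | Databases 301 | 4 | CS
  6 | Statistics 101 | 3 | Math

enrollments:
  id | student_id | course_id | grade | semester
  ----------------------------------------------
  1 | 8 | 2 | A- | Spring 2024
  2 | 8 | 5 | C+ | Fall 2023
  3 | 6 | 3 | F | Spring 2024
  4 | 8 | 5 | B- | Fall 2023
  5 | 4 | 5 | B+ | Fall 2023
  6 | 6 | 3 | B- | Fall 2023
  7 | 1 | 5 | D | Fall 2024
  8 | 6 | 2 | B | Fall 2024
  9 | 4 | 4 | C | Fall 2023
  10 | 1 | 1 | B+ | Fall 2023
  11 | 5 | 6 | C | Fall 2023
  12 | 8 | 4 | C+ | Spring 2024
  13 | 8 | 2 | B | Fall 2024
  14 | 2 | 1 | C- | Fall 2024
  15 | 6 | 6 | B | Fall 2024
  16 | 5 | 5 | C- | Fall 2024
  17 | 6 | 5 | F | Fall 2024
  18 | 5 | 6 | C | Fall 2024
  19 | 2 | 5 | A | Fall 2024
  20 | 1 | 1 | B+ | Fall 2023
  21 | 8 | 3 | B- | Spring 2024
SELECT name, gpa FROM students ORDER BY gpa DESC LIMIT 1

Execution result:
name | gpa
Peter Martinez | 3.92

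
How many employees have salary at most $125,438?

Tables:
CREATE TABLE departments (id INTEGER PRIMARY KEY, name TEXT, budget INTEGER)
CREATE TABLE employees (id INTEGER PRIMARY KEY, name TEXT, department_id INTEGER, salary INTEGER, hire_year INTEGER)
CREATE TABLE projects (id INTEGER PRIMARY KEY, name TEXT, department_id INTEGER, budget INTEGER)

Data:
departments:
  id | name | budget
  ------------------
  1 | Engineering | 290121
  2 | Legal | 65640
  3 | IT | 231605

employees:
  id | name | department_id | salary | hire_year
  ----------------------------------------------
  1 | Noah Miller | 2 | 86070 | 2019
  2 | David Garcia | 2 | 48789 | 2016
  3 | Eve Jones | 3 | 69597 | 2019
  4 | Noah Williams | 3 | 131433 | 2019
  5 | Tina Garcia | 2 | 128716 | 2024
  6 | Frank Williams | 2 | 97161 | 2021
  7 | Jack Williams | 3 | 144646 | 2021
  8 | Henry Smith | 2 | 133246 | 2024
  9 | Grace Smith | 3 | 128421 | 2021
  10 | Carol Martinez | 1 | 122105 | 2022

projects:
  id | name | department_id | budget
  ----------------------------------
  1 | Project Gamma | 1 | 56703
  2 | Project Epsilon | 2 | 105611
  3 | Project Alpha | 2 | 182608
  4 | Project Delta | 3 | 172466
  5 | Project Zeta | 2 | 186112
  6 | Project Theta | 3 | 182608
SELECT COUNT(*) FROM employees WHERE salary <= 125438

Execution result:
5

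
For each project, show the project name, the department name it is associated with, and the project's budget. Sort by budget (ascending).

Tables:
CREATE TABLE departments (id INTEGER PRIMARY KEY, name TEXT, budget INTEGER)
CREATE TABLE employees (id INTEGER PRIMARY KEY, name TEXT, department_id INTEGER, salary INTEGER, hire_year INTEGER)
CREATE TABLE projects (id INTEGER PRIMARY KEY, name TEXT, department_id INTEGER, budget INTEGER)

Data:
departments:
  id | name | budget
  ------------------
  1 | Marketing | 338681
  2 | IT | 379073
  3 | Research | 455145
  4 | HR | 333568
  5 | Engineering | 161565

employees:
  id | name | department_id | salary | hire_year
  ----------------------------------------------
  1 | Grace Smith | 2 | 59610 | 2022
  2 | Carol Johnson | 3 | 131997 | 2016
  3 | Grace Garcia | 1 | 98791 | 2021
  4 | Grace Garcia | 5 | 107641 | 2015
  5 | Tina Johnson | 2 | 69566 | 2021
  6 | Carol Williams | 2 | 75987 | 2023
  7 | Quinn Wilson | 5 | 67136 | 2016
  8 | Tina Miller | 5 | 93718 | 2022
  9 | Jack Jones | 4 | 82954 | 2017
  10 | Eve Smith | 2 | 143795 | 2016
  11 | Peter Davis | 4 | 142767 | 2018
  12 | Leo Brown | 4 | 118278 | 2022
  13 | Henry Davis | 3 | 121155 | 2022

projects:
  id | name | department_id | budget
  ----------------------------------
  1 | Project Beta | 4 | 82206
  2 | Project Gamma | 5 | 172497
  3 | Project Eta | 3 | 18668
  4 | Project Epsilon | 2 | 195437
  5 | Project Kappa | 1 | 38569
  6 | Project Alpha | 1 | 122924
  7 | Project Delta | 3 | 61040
SELECT c.name, p.name AS department, c.budget FROM projects c JOIN departments p ON c.department_id = p.id ORDER BY c.budget ASC

Execution result:
name | department | budget
Project Eta | Research | 18668
Project Kappa | Marketing | 38569
Project Delta | Research | 61040
Project Beta | HR | 82206
Project Alpha | Marketing | 122924
Project Gamma | Engineering | 172497
Project Epsilon | IT | 195437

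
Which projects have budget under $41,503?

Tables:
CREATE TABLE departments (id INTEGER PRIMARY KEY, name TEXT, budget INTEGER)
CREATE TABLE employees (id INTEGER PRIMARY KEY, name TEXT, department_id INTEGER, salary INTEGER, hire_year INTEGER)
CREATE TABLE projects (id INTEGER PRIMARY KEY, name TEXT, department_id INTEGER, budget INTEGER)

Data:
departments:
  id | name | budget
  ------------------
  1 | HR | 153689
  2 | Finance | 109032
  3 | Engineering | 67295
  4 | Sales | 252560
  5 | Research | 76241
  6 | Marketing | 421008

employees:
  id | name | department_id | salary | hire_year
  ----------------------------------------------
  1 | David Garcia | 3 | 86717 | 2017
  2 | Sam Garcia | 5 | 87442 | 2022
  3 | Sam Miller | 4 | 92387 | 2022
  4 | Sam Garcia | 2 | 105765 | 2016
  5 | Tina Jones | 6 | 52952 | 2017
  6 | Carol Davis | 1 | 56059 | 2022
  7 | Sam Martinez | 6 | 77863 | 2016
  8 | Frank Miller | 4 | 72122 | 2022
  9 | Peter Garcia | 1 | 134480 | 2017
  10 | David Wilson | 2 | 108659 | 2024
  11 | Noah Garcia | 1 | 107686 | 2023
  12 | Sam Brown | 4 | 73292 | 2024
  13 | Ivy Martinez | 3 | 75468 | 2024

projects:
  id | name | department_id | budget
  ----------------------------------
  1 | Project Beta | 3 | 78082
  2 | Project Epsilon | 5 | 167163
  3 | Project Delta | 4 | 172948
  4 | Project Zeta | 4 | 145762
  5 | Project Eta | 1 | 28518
SELECT name, budget FROM projects WHERE budget < 41503

Execution result:
name | budget
Project Eta | 28518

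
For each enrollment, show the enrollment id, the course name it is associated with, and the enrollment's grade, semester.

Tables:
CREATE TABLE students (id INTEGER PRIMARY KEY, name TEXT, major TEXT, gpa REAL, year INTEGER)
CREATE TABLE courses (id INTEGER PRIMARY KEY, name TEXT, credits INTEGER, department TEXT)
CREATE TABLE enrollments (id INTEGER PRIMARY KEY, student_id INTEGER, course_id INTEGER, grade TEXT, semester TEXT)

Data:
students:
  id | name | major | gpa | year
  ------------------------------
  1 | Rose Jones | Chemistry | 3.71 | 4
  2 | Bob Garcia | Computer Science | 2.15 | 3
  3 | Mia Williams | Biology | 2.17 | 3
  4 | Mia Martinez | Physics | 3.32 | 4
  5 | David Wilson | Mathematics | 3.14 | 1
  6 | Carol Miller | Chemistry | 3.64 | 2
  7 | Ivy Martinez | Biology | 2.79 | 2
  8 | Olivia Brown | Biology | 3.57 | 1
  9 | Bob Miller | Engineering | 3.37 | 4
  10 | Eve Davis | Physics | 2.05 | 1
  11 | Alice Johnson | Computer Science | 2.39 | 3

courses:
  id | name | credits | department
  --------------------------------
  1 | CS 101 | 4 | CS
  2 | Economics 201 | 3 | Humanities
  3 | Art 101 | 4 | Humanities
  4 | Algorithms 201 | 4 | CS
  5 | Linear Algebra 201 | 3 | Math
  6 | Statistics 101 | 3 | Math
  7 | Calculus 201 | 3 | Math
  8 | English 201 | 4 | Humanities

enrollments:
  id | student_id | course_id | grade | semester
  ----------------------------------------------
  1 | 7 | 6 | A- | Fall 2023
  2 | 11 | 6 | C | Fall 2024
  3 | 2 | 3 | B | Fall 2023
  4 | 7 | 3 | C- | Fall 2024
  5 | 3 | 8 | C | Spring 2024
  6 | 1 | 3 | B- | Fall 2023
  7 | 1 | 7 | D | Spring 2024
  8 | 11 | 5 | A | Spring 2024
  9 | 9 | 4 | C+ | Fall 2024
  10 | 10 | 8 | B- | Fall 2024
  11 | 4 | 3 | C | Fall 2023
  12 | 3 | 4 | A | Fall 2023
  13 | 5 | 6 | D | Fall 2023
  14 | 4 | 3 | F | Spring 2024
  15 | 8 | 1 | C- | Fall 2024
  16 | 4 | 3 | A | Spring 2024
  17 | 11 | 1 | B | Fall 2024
SELECT c.id, p.name AS course, c.grade, c.semester FROM enrollments c JOIN courses p ON c.course_id = p.id

Execution result:
id | course | grade | semester
1 | Statistics 101 | A- | Fall 2023
2 | Statistics 101 | C | Fall 2024
3 | Art 101 | B | Fall 2023
4 | Art 101 | C- | Fall 2024
5 | English 201 | C | Spring 2024
6 | Art 101 | B- | Fall 2023
7 | Calculus 201 | D | Spring 2024
8 | Linear Algebra 201 | A | Spring 2024
9 | Algorithms 201 | C+ | Fall 2024
10 | English 201 | B- | Fall 2024
11 | Art 101 | C | Fall 2023
12 | Algorithms 201 | A | Fall 2023
13 | Statistics 101 | D | Fall 2023
14 | Art 101 | F | Spring 2024
15 | CS 101 | C- | Fall 2024
16 | Art 101 | A | Spring 2024
17 | CS 101 | B | Fall 2024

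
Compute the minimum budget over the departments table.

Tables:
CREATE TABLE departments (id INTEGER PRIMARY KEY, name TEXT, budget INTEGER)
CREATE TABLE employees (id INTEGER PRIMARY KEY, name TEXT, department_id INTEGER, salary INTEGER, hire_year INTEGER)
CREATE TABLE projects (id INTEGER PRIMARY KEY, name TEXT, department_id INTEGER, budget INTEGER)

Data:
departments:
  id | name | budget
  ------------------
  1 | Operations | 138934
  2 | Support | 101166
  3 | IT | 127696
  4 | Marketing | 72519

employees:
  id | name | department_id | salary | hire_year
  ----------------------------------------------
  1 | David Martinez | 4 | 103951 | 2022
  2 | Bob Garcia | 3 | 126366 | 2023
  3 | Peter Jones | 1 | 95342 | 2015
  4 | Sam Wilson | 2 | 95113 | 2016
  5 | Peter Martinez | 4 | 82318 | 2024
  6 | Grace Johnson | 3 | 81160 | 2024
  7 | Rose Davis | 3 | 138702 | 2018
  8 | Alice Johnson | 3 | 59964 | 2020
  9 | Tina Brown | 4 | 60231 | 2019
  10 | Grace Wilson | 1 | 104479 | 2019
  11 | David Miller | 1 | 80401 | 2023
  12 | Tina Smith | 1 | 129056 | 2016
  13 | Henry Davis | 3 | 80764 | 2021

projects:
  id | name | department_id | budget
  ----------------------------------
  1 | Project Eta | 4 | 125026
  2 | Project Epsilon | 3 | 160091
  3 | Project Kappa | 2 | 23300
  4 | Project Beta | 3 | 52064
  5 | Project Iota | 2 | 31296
SELECT MIN(budget) FROM departments

Execution result:
72519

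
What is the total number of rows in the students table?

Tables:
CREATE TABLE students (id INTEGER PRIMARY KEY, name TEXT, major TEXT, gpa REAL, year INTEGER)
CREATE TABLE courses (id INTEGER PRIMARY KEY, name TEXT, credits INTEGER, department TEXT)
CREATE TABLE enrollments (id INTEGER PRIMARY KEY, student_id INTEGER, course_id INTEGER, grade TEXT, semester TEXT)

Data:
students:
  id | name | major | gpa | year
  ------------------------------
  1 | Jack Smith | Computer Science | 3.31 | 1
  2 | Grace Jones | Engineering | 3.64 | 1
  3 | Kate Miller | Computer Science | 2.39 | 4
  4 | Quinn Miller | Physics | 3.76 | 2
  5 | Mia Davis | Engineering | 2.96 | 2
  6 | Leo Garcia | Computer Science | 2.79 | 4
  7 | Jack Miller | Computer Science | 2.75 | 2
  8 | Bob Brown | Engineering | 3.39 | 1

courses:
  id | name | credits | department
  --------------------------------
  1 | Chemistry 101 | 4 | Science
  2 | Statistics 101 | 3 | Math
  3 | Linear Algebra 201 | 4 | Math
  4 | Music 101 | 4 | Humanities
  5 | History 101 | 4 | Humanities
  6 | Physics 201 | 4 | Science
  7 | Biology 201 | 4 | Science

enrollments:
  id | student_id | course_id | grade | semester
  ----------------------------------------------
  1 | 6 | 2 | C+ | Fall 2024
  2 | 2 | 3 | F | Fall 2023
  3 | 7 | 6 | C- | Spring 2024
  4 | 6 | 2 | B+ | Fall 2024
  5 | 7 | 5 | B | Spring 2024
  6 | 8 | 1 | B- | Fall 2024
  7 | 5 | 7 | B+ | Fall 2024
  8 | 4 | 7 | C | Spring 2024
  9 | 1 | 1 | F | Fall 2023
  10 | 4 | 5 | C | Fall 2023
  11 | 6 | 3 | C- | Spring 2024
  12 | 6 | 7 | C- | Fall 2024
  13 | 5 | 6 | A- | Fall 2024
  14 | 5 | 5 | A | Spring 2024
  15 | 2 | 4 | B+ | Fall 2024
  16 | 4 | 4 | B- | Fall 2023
SELECT COUNT(*) FROM students

Execution result:
8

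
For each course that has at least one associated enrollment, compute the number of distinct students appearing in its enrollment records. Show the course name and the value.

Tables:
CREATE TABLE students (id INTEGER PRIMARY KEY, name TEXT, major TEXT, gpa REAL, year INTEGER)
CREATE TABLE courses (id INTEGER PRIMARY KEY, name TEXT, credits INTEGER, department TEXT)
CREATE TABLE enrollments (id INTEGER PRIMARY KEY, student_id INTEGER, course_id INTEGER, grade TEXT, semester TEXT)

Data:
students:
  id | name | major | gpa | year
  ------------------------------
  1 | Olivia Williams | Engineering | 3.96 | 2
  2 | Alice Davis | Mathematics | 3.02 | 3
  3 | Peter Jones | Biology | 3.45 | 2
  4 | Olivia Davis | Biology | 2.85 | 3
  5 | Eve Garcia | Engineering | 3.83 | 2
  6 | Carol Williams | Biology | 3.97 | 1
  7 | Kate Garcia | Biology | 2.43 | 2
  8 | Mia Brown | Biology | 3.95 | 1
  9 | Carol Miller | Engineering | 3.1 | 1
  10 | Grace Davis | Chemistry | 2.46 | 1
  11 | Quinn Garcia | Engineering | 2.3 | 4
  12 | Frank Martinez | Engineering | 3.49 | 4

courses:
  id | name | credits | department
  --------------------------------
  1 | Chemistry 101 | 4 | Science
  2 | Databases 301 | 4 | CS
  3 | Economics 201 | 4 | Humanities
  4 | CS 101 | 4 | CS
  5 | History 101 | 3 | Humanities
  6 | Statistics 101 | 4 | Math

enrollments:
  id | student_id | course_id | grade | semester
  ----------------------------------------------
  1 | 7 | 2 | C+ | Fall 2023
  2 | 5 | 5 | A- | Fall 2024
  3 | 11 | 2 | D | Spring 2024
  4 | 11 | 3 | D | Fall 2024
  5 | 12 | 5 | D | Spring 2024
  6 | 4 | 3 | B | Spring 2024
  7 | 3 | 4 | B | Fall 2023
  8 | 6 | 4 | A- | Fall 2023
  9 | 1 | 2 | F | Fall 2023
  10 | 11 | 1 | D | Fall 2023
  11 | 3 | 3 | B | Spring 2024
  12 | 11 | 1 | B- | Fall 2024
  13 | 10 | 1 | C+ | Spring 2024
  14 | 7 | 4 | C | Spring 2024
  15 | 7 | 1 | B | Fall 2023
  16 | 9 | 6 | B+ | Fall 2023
SELECT p.name, COUNT(DISTINCT c.student_id) AS distinct_student_count FROM enrollments c JOIN courses p ON c.course_id = p.id GROUP BY p.id, p.name

Execution result:
name | distinct_student_count
Chemistry 101 | 3
Databases 301 | 3
Economics 201 | 3
CS 101 | 3
History 101 | 2
Statistics 101 | 1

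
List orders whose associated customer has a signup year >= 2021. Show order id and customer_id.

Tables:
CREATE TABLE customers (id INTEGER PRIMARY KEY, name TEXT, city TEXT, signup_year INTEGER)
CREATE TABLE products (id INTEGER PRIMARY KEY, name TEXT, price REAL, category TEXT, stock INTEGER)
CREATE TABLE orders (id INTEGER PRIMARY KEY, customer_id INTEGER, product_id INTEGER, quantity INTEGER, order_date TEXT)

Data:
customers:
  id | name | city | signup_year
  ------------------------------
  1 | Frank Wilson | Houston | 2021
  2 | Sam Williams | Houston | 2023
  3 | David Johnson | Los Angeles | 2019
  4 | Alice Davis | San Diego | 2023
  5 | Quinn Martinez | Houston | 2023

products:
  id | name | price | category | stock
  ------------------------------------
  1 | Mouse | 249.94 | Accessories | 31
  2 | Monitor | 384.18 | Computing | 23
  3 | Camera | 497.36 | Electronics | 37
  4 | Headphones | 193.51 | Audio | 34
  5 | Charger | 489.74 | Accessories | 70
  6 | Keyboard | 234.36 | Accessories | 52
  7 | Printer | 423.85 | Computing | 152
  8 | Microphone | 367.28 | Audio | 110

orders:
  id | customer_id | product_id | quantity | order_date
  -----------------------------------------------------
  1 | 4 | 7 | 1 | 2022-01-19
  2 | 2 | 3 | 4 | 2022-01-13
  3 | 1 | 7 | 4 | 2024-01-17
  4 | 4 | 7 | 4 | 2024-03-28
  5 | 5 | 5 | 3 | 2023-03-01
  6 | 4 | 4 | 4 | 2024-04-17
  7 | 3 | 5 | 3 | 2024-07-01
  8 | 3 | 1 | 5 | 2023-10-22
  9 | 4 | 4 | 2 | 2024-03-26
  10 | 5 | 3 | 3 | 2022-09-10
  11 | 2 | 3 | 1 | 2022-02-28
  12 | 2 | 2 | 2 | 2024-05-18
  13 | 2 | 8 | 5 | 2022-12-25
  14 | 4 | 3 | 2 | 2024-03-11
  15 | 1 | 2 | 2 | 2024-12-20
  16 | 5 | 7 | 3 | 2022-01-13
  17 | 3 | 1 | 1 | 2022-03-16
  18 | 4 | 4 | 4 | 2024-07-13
SELECT id, customer_id FROM orders WHERE customer_id IN (SELECT id FROM customers WHERE signup_year >= 2021)

Execution result:
id | customer_id
1 | 4
2 | 2
3 | 1
4 | 4
5 | 5
6 | 4
9 | 4
10 | 5
11 | 2
12 | 2
13 | 2
14 | 4
15 | 1
16 | 5
18 | 4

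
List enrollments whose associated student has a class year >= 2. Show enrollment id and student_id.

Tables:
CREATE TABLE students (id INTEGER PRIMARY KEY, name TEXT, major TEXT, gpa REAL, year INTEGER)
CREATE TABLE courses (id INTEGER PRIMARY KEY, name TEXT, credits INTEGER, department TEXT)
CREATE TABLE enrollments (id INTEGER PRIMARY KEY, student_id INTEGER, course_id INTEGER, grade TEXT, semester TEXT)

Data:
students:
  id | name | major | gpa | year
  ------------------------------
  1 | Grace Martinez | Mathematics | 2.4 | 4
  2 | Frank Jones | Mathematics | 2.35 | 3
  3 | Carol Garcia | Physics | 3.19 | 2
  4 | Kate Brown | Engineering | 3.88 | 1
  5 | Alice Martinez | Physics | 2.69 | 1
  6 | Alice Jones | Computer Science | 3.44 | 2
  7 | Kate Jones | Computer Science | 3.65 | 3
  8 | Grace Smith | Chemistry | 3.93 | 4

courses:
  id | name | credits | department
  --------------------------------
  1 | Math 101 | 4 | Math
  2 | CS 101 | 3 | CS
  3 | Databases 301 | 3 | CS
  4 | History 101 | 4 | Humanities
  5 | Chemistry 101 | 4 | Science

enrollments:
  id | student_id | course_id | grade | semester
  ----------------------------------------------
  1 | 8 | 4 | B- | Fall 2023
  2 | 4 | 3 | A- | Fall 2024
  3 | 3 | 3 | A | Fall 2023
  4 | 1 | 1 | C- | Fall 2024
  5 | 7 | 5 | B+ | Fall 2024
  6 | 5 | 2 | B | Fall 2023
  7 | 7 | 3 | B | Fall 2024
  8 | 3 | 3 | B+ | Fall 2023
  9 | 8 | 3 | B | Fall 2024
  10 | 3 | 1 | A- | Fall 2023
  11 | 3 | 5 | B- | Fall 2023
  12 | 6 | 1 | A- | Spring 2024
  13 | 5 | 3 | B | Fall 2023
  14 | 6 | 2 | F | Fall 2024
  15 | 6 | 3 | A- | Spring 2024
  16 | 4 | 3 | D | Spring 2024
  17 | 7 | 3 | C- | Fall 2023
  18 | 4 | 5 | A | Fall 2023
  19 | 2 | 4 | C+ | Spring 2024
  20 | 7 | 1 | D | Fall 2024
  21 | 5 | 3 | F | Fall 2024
SELECT id, student_id FROM enrollments WHERE student_id IN (SELECT id FROM students WHERE year >= 2)

Execution result:
id | student_id
1 | 8
3 | 3
4 | 1
5 | 7
7 | 7
8 | 3
9 | 8
10 | 3
11 | 3
12 | 6
14 | 6
15 | 6
17 | 7
19 | 2
20 | 7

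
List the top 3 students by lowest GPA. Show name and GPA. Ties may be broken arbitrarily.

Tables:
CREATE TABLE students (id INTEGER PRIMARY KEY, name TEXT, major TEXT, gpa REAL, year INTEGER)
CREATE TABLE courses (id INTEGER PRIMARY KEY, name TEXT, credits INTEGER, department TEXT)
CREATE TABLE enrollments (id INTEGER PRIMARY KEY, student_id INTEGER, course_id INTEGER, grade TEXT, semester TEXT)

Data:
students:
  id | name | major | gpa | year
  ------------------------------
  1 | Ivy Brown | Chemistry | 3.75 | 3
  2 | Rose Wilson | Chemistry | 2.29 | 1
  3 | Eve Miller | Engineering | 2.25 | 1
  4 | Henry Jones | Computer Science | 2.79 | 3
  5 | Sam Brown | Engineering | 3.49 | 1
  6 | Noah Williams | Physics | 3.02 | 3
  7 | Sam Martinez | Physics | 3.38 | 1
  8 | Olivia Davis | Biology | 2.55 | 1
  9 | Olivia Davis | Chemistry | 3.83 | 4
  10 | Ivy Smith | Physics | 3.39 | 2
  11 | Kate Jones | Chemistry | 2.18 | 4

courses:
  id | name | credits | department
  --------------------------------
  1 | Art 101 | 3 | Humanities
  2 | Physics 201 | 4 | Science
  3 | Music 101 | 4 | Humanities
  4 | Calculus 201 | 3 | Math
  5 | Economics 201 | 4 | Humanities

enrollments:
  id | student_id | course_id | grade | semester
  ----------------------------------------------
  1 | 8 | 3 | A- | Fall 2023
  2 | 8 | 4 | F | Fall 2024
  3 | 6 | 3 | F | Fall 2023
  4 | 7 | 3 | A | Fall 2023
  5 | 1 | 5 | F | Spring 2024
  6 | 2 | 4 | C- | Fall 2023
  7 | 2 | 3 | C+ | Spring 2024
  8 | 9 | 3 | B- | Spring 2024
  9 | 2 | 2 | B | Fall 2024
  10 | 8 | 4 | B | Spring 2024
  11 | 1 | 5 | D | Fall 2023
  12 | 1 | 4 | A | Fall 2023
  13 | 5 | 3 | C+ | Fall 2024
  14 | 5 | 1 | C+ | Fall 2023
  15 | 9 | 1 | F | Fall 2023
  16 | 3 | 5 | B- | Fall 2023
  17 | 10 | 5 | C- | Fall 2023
SELECT name, gpa FROM students ORDER BY gpa ASC LIMIT 3

Execution result:
name | gpa
Kate Jones | 2.18
Eve Miller | 2.25
Rose Wilson | 2.29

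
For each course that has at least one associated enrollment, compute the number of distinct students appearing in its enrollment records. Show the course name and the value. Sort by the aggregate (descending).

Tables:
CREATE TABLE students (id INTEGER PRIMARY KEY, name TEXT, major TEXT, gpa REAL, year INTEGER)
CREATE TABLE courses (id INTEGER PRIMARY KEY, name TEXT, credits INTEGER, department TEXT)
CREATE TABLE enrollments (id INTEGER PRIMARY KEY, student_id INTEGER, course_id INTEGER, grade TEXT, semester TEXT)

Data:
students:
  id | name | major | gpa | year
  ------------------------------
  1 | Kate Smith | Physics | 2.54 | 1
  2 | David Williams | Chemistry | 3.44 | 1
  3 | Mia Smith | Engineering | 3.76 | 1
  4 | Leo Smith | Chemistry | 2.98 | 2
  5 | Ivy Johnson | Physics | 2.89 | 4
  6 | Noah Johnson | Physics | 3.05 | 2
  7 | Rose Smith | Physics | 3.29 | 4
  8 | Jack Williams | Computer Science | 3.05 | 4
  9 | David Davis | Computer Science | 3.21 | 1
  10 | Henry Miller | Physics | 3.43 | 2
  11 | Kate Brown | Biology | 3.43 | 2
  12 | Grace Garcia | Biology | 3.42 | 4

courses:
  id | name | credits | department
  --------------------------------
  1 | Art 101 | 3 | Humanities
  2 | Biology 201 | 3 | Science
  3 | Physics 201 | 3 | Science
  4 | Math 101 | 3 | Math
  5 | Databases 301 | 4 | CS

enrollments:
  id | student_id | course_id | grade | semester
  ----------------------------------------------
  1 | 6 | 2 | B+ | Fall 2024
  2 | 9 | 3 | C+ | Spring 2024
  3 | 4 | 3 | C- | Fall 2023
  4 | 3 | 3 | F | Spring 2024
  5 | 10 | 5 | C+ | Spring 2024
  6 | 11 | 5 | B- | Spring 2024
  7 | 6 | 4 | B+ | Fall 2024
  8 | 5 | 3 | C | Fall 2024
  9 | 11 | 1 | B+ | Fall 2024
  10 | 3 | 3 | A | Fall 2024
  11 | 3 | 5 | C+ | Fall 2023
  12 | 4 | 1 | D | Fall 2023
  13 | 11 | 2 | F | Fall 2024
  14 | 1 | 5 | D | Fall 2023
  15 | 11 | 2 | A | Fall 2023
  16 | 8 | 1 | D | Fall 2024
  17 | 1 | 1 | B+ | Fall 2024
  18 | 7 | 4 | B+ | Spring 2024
SELECT p.name, COUNT(DISTINCT c.student_id) AS distinct_student_count FROM enrollments c JOIN courses p ON c.course_id = p.id GROUP BY p.id, p.name ORDER BY distinct_student_count DESC

Execution result:
name | distinct_student_count
Art 101 | 4
Physics 201 | 4
Databases 301 | 4
Biology 201 | 2
Math 101 | 2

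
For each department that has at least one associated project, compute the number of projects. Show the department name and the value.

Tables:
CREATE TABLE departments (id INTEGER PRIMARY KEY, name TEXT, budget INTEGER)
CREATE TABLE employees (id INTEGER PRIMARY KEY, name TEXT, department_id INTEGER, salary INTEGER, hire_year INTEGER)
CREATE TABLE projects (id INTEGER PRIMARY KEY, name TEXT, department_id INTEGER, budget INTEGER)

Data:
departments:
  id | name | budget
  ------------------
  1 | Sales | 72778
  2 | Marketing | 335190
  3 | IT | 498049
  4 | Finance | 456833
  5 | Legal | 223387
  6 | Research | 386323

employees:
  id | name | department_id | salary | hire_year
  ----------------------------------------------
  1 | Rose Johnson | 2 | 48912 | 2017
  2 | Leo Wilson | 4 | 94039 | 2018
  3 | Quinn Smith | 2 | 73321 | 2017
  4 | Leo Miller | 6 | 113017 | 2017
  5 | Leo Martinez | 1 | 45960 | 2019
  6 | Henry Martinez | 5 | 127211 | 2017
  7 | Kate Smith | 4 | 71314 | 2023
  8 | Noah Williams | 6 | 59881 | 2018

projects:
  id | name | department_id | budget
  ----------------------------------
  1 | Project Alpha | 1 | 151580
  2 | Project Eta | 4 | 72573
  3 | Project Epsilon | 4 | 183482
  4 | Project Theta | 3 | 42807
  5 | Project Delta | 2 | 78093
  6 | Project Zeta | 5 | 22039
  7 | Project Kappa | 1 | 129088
SELECT p.name, COUNT(*) AS n FROM projects c JOIN departments p ON c.department_id = p.id GROUP BY p.id, p.name

Execution result:
name | n
Sales | 2
Marketing | 1
IT | 1
Finance | 2
Legal | 1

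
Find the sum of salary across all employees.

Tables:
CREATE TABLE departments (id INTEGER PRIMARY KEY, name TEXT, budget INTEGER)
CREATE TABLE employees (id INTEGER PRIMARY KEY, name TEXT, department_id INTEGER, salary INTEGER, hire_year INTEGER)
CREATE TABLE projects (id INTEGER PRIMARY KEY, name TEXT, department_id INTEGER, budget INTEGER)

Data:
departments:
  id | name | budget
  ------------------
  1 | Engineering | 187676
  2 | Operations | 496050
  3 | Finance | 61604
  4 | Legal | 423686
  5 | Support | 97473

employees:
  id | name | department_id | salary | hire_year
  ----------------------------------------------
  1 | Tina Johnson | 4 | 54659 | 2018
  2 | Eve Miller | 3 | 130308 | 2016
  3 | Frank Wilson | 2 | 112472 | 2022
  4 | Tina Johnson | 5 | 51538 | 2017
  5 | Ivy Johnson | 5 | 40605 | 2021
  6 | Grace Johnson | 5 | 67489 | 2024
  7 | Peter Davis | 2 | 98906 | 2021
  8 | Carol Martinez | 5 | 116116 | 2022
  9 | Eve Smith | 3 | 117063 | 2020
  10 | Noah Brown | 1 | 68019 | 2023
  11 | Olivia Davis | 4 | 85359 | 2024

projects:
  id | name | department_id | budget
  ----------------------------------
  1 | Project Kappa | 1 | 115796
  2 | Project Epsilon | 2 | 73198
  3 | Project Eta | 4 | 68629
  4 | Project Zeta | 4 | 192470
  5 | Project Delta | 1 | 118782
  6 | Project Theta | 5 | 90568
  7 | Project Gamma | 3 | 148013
SELECT SUM(salary) FROM employees

Execution result:
942534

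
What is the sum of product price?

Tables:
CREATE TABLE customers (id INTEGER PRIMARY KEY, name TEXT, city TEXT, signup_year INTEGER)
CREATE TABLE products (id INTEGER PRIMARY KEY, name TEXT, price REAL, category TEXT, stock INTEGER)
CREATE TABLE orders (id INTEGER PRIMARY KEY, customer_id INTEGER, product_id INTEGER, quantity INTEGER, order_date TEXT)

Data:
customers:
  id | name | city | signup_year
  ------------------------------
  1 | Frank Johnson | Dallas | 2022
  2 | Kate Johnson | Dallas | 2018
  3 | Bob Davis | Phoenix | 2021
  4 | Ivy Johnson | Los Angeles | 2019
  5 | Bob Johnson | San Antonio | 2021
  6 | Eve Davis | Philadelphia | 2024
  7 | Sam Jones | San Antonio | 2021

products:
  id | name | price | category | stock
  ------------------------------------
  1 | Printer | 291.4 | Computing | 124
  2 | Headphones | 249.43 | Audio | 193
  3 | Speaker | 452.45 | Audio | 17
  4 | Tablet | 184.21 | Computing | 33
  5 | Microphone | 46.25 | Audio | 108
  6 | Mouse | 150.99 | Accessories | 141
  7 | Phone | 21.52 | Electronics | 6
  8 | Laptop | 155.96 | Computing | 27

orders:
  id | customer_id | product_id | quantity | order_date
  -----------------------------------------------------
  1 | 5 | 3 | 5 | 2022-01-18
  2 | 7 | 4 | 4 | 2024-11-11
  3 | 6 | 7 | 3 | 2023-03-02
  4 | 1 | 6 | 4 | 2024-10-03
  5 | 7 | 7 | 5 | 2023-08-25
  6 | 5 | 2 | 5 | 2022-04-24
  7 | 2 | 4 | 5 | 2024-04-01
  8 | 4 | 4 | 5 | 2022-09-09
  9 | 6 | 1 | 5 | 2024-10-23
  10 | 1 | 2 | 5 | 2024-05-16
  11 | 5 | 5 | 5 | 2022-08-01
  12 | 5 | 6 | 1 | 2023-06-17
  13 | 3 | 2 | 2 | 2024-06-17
SELECT SUM(price) FROM products

Execution result:
1552.21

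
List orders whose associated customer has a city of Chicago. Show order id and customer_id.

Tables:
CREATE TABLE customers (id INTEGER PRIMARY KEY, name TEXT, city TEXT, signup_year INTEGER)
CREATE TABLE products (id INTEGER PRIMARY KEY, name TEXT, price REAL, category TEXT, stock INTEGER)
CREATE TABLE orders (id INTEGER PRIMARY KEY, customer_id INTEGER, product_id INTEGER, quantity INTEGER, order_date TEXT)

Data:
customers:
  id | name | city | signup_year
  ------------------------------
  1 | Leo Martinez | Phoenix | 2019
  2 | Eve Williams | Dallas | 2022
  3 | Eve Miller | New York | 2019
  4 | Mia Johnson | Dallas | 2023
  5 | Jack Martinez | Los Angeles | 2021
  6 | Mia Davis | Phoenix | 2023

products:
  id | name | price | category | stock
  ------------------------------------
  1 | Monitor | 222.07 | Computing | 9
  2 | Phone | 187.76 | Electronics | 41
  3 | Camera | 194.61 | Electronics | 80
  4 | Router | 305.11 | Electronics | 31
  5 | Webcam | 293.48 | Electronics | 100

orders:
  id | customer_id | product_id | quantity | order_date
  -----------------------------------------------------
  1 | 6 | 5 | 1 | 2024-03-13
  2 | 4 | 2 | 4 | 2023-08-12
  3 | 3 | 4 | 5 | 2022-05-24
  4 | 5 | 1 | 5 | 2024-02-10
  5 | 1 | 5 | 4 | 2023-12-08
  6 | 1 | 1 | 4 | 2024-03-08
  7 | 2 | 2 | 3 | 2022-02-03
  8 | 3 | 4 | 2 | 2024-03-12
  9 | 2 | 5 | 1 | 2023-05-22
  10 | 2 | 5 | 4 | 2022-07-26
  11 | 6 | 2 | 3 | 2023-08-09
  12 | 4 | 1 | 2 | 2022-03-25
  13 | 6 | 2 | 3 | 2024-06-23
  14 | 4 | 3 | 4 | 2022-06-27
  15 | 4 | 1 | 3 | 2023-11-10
SELECT id, customer_id FROM orders WHERE customer_id IN (SELECT id FROM customers WHERE city = 'Chicago')

Execution result:
(no rows)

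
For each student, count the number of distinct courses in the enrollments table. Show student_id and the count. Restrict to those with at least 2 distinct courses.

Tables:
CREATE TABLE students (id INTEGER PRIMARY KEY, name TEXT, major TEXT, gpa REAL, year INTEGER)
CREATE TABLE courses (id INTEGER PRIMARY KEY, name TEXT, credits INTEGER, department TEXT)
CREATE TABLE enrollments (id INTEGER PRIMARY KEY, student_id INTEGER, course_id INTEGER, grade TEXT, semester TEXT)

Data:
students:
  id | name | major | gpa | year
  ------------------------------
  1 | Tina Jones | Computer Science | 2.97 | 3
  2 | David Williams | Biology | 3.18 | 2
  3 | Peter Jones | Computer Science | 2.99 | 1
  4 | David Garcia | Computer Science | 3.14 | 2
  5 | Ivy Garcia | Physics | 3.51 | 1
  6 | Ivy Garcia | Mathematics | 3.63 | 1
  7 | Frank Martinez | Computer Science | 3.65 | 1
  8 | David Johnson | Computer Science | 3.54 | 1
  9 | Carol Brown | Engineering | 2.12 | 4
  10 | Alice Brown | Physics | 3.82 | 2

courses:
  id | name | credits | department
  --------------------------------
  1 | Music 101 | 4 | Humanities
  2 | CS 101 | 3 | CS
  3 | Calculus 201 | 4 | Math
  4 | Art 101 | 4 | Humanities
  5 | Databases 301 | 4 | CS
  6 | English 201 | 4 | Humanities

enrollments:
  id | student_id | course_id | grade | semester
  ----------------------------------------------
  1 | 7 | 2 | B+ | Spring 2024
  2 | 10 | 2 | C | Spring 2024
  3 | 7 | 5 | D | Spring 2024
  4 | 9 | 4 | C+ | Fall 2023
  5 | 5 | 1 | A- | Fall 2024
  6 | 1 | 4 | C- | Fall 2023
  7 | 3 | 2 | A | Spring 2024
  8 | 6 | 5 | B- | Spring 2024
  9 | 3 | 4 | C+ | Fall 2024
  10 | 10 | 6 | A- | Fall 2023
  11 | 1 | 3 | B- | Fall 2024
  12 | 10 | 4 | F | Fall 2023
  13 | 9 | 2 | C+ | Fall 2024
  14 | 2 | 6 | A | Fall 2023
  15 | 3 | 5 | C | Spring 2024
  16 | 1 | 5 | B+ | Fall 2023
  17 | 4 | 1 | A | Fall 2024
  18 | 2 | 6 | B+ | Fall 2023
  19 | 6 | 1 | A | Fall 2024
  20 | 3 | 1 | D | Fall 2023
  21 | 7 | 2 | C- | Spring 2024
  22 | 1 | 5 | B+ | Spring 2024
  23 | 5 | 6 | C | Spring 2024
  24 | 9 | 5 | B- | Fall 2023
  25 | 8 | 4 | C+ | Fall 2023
SELECT student_id, COUNT(DISTINCT course_id) AS distinct_course_count FROM enrollments GROUP BY student_id HAVING COUNT(DISTINCT course_id) >= 2

Execution result:
student_id | distinct_course_count
1 | 3
3 | 4
5 | 2
6 | 2
7 | 2
9 | 3
10 | 3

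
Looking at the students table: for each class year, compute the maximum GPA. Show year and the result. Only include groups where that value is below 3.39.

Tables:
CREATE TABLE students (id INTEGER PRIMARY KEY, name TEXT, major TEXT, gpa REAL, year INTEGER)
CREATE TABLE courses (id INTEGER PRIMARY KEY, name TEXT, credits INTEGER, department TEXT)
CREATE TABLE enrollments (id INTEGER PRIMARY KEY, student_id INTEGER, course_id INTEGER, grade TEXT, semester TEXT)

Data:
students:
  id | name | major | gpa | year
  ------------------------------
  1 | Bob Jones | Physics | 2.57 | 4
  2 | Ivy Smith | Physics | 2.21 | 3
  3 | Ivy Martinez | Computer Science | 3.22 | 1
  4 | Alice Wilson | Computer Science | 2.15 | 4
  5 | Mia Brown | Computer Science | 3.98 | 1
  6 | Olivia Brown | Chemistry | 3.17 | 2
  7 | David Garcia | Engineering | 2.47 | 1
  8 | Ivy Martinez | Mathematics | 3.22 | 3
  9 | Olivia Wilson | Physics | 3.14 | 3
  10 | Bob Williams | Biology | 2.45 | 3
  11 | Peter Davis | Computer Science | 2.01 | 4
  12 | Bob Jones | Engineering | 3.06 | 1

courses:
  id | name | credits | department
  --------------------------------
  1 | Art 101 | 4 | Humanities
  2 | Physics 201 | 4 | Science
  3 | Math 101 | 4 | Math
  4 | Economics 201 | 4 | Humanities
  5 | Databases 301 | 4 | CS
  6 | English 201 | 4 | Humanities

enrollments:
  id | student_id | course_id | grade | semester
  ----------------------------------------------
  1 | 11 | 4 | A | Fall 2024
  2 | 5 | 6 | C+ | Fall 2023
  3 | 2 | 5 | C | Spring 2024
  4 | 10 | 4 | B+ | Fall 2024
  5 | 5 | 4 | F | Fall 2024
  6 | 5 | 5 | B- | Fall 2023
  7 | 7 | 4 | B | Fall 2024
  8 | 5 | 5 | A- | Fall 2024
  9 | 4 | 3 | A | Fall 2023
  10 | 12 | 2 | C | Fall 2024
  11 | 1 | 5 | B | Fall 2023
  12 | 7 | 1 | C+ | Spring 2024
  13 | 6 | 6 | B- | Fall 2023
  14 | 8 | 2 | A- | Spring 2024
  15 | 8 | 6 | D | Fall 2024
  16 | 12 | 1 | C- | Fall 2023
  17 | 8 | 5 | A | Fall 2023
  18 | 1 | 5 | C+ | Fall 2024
SELECT year, MAX(gpa) AS max_gpa FROM students GROUP BY year HAVING MAX(gpa) < 3.39

Execution result:
year | max_gpa
2 | 3.17
3 | 3.22
4 | 2.57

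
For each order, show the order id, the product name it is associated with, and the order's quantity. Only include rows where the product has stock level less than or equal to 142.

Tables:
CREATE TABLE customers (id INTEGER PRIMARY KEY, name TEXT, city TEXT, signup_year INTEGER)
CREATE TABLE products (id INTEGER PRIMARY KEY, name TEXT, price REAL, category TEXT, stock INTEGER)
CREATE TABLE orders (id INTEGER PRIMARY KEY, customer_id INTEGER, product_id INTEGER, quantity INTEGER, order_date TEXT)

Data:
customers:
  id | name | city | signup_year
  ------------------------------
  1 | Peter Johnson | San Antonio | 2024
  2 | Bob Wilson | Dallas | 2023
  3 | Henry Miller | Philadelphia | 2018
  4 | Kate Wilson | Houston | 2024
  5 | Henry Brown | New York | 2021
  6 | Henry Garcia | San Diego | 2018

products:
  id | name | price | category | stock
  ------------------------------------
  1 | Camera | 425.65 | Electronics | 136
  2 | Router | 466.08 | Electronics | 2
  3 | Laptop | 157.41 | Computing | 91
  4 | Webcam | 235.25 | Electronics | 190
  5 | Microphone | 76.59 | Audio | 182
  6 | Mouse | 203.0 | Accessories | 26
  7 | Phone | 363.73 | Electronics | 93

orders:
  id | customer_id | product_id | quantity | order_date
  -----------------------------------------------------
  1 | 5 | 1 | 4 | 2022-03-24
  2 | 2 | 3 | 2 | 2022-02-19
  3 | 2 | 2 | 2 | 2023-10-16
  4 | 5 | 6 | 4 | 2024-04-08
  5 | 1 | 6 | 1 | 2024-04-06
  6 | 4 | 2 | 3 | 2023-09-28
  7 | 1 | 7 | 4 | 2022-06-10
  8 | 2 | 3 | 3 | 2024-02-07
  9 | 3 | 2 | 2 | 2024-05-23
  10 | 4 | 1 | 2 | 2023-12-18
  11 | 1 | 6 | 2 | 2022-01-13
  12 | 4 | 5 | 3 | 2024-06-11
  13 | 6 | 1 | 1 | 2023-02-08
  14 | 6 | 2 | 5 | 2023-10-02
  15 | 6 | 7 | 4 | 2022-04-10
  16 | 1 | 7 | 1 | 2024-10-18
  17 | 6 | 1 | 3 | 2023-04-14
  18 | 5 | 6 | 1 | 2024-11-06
SELECT c.id, p.name AS product, c.quantity FROM orders c JOIN products p ON c.product_id = p.id WHERE p.stock <= 142

Execution result:
id | product | quantity
1 | Camera | 4
2 | Laptop | 2
3 | Router | 2
4 | Mouse | 4
5 | Mouse | 1
6 | Router | 3
7 | Phone | 4
8 | Laptop | 3
9 | Router | 2
10 | Camera | 2
11 | Mouse | 2
13 | Camera | 1
14 | Router | 5
15 | Phone | 4
16 | Phone | 1
17 | Camera | 3
18 | Mouse | 1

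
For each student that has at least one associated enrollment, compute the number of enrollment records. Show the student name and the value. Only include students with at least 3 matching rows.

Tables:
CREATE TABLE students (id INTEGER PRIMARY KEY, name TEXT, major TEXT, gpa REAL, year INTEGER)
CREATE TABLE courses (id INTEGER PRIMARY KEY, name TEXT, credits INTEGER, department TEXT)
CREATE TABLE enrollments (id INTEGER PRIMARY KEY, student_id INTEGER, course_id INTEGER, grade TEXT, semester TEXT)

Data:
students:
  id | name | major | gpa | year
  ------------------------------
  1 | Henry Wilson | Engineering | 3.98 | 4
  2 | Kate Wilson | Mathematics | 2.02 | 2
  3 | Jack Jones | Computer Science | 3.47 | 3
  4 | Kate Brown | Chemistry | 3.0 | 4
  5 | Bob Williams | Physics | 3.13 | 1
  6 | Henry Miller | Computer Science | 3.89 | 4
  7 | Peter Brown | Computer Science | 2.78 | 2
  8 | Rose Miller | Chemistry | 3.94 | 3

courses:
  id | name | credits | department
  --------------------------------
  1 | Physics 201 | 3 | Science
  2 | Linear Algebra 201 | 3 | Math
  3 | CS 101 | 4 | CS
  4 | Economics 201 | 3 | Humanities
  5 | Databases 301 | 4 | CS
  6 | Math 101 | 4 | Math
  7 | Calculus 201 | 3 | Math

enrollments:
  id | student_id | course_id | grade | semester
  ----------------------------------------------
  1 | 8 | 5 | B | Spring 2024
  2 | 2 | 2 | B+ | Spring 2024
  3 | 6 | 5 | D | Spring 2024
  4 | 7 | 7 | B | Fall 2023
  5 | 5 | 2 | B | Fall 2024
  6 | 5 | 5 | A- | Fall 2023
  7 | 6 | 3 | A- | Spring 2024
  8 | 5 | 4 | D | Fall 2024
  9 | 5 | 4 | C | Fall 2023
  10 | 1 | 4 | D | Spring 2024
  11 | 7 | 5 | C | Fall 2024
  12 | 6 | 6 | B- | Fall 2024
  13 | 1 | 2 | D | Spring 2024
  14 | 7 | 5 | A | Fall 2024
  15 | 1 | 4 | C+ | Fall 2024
SELECT p.name, COUNT(*) AS n FROM enrollments c JOIN students p ON c.student_id = p.id GROUP BY p.id, p.name HAVING COUNT(*) >= 3

Execution result:
name | n
Henry Wilson | 3
Bob Williams | 4
Henry Miller | 3
Peter Brown | 3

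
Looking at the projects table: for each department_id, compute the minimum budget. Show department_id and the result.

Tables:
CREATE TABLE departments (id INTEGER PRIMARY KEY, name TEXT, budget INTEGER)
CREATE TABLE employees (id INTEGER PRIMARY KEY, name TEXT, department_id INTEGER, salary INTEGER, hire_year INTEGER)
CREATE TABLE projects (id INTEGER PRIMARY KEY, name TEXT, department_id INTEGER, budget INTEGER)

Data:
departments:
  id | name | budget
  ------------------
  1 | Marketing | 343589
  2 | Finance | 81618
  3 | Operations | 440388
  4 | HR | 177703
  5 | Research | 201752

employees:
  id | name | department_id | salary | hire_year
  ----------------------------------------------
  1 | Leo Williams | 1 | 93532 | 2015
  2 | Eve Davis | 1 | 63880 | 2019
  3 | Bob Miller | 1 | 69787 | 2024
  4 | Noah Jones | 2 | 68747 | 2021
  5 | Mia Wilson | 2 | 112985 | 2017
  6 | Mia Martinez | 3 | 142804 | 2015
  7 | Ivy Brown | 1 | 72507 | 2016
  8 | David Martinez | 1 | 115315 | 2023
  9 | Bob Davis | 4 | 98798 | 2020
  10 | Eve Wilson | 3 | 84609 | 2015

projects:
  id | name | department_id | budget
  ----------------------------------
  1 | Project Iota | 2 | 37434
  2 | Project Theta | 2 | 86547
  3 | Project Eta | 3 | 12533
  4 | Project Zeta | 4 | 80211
SELECT department_id, MIN(budget) AS min_budget FROM projects GROUP BY department_id

Execution result:
department_id | min_budget
2 | 37434
3 | 12533
4 | 80211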